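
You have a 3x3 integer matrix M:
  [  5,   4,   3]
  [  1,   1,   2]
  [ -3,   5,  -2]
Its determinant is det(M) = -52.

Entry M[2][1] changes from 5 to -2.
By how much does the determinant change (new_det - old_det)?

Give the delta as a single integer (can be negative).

Answer: 49

Derivation:
Cofactor C_21 = -7
Entry delta = -2 - 5 = -7
Det delta = entry_delta * cofactor = -7 * -7 = 49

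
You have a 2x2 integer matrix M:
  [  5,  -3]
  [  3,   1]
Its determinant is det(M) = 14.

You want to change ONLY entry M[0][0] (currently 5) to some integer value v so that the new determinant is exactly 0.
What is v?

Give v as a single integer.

det is linear in entry M[0][0]: det = old_det + (v - 5) * C_00
Cofactor C_00 = 1
Want det = 0: 14 + (v - 5) * 1 = 0
  (v - 5) = -14 / 1 = -14
  v = 5 + (-14) = -9

Answer: -9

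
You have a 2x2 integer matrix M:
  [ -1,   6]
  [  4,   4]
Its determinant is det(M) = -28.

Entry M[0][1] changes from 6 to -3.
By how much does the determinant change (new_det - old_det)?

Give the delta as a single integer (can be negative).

Cofactor C_01 = -4
Entry delta = -3 - 6 = -9
Det delta = entry_delta * cofactor = -9 * -4 = 36

Answer: 36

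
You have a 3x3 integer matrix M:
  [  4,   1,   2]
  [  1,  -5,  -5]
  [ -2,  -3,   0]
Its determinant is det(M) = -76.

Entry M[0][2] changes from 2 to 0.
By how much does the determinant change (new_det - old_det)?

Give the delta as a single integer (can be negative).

Cofactor C_02 = -13
Entry delta = 0 - 2 = -2
Det delta = entry_delta * cofactor = -2 * -13 = 26

Answer: 26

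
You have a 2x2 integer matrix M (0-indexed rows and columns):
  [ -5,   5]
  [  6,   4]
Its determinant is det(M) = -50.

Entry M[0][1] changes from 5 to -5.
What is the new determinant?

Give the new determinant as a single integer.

det is linear in row 0: changing M[0][1] by delta changes det by delta * cofactor(0,1).
Cofactor C_01 = (-1)^(0+1) * minor(0,1) = -6
Entry delta = -5 - 5 = -10
Det delta = -10 * -6 = 60
New det = -50 + 60 = 10

Answer: 10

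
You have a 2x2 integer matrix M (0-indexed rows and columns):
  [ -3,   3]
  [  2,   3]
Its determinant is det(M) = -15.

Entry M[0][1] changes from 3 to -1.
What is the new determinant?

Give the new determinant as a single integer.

det is linear in row 0: changing M[0][1] by delta changes det by delta * cofactor(0,1).
Cofactor C_01 = (-1)^(0+1) * minor(0,1) = -2
Entry delta = -1 - 3 = -4
Det delta = -4 * -2 = 8
New det = -15 + 8 = -7

Answer: -7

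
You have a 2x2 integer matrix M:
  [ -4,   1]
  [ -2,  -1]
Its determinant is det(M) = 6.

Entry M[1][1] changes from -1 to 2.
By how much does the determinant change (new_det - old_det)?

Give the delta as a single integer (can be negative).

Answer: -12

Derivation:
Cofactor C_11 = -4
Entry delta = 2 - -1 = 3
Det delta = entry_delta * cofactor = 3 * -4 = -12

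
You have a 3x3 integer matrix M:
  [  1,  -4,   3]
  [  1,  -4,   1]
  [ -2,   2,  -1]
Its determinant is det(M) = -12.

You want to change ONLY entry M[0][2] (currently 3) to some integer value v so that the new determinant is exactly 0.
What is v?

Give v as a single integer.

Answer: 1

Derivation:
det is linear in entry M[0][2]: det = old_det + (v - 3) * C_02
Cofactor C_02 = -6
Want det = 0: -12 + (v - 3) * -6 = 0
  (v - 3) = 12 / -6 = -2
  v = 3 + (-2) = 1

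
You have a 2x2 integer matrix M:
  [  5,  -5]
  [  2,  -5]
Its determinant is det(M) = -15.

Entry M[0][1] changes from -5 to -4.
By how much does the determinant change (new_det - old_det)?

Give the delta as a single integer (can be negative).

Answer: -2

Derivation:
Cofactor C_01 = -2
Entry delta = -4 - -5 = 1
Det delta = entry_delta * cofactor = 1 * -2 = -2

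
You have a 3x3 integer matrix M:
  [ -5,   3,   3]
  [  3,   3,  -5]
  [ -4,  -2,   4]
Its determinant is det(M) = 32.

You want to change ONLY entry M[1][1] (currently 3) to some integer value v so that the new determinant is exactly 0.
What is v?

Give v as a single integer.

det is linear in entry M[1][1]: det = old_det + (v - 3) * C_11
Cofactor C_11 = -8
Want det = 0: 32 + (v - 3) * -8 = 0
  (v - 3) = -32 / -8 = 4
  v = 3 + (4) = 7

Answer: 7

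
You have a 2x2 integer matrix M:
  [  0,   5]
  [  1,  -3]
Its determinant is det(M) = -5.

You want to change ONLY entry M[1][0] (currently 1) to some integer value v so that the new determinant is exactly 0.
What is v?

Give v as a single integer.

Answer: 0

Derivation:
det is linear in entry M[1][0]: det = old_det + (v - 1) * C_10
Cofactor C_10 = -5
Want det = 0: -5 + (v - 1) * -5 = 0
  (v - 1) = 5 / -5 = -1
  v = 1 + (-1) = 0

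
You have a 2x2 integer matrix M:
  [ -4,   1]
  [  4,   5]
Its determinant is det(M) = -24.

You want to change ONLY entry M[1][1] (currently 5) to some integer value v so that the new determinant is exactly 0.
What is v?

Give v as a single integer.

det is linear in entry M[1][1]: det = old_det + (v - 5) * C_11
Cofactor C_11 = -4
Want det = 0: -24 + (v - 5) * -4 = 0
  (v - 5) = 24 / -4 = -6
  v = 5 + (-6) = -1

Answer: -1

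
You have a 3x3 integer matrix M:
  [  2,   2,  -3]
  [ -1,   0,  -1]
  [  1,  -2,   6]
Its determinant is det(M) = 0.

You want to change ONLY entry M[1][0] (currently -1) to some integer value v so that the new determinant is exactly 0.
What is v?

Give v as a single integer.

Answer: -1

Derivation:
det is linear in entry M[1][0]: det = old_det + (v - -1) * C_10
Cofactor C_10 = -6
Want det = 0: 0 + (v - -1) * -6 = 0
  (v - -1) = 0 / -6 = 0
  v = -1 + (0) = -1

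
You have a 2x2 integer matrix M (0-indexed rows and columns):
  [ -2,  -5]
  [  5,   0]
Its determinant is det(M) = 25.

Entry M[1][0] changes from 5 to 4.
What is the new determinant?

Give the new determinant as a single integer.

Answer: 20

Derivation:
det is linear in row 1: changing M[1][0] by delta changes det by delta * cofactor(1,0).
Cofactor C_10 = (-1)^(1+0) * minor(1,0) = 5
Entry delta = 4 - 5 = -1
Det delta = -1 * 5 = -5
New det = 25 + -5 = 20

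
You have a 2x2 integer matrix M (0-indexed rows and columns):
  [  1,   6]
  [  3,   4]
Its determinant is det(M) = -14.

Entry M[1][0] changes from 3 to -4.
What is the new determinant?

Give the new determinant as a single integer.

Answer: 28

Derivation:
det is linear in row 1: changing M[1][0] by delta changes det by delta * cofactor(1,0).
Cofactor C_10 = (-1)^(1+0) * minor(1,0) = -6
Entry delta = -4 - 3 = -7
Det delta = -7 * -6 = 42
New det = -14 + 42 = 28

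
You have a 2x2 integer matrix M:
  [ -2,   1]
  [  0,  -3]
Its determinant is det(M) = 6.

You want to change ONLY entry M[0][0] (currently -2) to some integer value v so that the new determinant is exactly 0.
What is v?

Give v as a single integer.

Answer: 0

Derivation:
det is linear in entry M[0][0]: det = old_det + (v - -2) * C_00
Cofactor C_00 = -3
Want det = 0: 6 + (v - -2) * -3 = 0
  (v - -2) = -6 / -3 = 2
  v = -2 + (2) = 0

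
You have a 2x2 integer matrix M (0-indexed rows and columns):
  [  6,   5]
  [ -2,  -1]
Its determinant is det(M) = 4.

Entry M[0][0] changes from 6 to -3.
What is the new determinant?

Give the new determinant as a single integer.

det is linear in row 0: changing M[0][0] by delta changes det by delta * cofactor(0,0).
Cofactor C_00 = (-1)^(0+0) * minor(0,0) = -1
Entry delta = -3 - 6 = -9
Det delta = -9 * -1 = 9
New det = 4 + 9 = 13

Answer: 13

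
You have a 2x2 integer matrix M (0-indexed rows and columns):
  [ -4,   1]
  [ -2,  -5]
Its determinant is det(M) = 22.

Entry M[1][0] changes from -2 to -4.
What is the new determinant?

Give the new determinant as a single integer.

det is linear in row 1: changing M[1][0] by delta changes det by delta * cofactor(1,0).
Cofactor C_10 = (-1)^(1+0) * minor(1,0) = -1
Entry delta = -4 - -2 = -2
Det delta = -2 * -1 = 2
New det = 22 + 2 = 24

Answer: 24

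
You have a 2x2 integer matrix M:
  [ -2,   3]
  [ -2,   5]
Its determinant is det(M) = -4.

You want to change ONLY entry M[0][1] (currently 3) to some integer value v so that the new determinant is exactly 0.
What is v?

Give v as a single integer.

det is linear in entry M[0][1]: det = old_det + (v - 3) * C_01
Cofactor C_01 = 2
Want det = 0: -4 + (v - 3) * 2 = 0
  (v - 3) = 4 / 2 = 2
  v = 3 + (2) = 5

Answer: 5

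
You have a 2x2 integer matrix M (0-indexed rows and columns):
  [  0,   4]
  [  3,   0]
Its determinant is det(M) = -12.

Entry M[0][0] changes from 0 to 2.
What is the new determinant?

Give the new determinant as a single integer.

Answer: -12

Derivation:
det is linear in row 0: changing M[0][0] by delta changes det by delta * cofactor(0,0).
Cofactor C_00 = (-1)^(0+0) * minor(0,0) = 0
Entry delta = 2 - 0 = 2
Det delta = 2 * 0 = 0
New det = -12 + 0 = -12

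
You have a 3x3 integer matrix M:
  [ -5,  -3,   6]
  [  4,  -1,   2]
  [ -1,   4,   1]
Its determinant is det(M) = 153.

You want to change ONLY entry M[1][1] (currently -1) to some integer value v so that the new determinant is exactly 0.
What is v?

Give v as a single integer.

Answer: -154

Derivation:
det is linear in entry M[1][1]: det = old_det + (v - -1) * C_11
Cofactor C_11 = 1
Want det = 0: 153 + (v - -1) * 1 = 0
  (v - -1) = -153 / 1 = -153
  v = -1 + (-153) = -154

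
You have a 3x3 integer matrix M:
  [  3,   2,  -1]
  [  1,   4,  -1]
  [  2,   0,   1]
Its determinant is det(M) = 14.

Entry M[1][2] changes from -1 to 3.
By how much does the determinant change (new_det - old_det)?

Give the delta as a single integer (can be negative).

Cofactor C_12 = 4
Entry delta = 3 - -1 = 4
Det delta = entry_delta * cofactor = 4 * 4 = 16

Answer: 16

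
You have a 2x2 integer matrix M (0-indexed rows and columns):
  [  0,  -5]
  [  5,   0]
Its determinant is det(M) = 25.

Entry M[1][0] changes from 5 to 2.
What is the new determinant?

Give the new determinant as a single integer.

det is linear in row 1: changing M[1][0] by delta changes det by delta * cofactor(1,0).
Cofactor C_10 = (-1)^(1+0) * minor(1,0) = 5
Entry delta = 2 - 5 = -3
Det delta = -3 * 5 = -15
New det = 25 + -15 = 10

Answer: 10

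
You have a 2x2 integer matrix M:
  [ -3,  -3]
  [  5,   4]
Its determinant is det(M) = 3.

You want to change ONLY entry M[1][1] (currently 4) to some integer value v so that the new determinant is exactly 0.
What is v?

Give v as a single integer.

Answer: 5

Derivation:
det is linear in entry M[1][1]: det = old_det + (v - 4) * C_11
Cofactor C_11 = -3
Want det = 0: 3 + (v - 4) * -3 = 0
  (v - 4) = -3 / -3 = 1
  v = 4 + (1) = 5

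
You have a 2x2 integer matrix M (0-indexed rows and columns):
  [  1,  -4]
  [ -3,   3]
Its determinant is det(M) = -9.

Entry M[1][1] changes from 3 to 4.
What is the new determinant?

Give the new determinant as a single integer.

det is linear in row 1: changing M[1][1] by delta changes det by delta * cofactor(1,1).
Cofactor C_11 = (-1)^(1+1) * minor(1,1) = 1
Entry delta = 4 - 3 = 1
Det delta = 1 * 1 = 1
New det = -9 + 1 = -8

Answer: -8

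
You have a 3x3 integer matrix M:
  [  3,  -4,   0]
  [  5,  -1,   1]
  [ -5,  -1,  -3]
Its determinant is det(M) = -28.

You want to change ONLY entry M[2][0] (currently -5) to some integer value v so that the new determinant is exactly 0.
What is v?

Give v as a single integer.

det is linear in entry M[2][0]: det = old_det + (v - -5) * C_20
Cofactor C_20 = -4
Want det = 0: -28 + (v - -5) * -4 = 0
  (v - -5) = 28 / -4 = -7
  v = -5 + (-7) = -12

Answer: -12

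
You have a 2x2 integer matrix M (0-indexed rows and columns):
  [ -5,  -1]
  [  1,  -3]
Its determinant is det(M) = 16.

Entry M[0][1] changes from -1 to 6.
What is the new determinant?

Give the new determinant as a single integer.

det is linear in row 0: changing M[0][1] by delta changes det by delta * cofactor(0,1).
Cofactor C_01 = (-1)^(0+1) * minor(0,1) = -1
Entry delta = 6 - -1 = 7
Det delta = 7 * -1 = -7
New det = 16 + -7 = 9

Answer: 9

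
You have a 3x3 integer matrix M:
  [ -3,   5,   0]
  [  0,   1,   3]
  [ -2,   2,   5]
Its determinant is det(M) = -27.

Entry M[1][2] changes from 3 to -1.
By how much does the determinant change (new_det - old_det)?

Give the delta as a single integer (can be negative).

Answer: 16

Derivation:
Cofactor C_12 = -4
Entry delta = -1 - 3 = -4
Det delta = entry_delta * cofactor = -4 * -4 = 16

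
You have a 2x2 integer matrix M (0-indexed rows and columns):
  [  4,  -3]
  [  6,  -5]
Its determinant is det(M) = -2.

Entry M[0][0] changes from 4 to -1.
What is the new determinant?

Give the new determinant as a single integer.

Answer: 23

Derivation:
det is linear in row 0: changing M[0][0] by delta changes det by delta * cofactor(0,0).
Cofactor C_00 = (-1)^(0+0) * minor(0,0) = -5
Entry delta = -1 - 4 = -5
Det delta = -5 * -5 = 25
New det = -2 + 25 = 23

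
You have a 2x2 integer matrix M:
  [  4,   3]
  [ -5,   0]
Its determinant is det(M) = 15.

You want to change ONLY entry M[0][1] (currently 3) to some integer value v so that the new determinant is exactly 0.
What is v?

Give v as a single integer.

Answer: 0

Derivation:
det is linear in entry M[0][1]: det = old_det + (v - 3) * C_01
Cofactor C_01 = 5
Want det = 0: 15 + (v - 3) * 5 = 0
  (v - 3) = -15 / 5 = -3
  v = 3 + (-3) = 0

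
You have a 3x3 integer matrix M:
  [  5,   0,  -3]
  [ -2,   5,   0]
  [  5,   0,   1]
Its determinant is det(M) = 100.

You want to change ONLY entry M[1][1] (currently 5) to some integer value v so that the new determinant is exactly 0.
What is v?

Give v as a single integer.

Answer: 0

Derivation:
det is linear in entry M[1][1]: det = old_det + (v - 5) * C_11
Cofactor C_11 = 20
Want det = 0: 100 + (v - 5) * 20 = 0
  (v - 5) = -100 / 20 = -5
  v = 5 + (-5) = 0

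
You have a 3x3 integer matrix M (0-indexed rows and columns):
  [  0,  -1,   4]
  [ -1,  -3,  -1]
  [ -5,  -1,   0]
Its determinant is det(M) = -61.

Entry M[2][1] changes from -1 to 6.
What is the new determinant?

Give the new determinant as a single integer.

Answer: -89

Derivation:
det is linear in row 2: changing M[2][1] by delta changes det by delta * cofactor(2,1).
Cofactor C_21 = (-1)^(2+1) * minor(2,1) = -4
Entry delta = 6 - -1 = 7
Det delta = 7 * -4 = -28
New det = -61 + -28 = -89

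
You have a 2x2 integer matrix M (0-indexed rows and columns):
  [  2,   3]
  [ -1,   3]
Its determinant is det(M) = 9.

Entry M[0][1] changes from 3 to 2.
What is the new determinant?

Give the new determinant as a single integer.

det is linear in row 0: changing M[0][1] by delta changes det by delta * cofactor(0,1).
Cofactor C_01 = (-1)^(0+1) * minor(0,1) = 1
Entry delta = 2 - 3 = -1
Det delta = -1 * 1 = -1
New det = 9 + -1 = 8

Answer: 8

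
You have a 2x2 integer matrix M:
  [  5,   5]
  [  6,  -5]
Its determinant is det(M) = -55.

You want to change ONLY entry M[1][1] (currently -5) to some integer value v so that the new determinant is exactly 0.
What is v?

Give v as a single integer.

Answer: 6

Derivation:
det is linear in entry M[1][1]: det = old_det + (v - -5) * C_11
Cofactor C_11 = 5
Want det = 0: -55 + (v - -5) * 5 = 0
  (v - -5) = 55 / 5 = 11
  v = -5 + (11) = 6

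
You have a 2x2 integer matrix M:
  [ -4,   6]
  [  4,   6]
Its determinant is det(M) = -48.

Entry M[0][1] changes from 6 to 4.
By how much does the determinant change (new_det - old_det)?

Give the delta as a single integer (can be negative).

Cofactor C_01 = -4
Entry delta = 4 - 6 = -2
Det delta = entry_delta * cofactor = -2 * -4 = 8

Answer: 8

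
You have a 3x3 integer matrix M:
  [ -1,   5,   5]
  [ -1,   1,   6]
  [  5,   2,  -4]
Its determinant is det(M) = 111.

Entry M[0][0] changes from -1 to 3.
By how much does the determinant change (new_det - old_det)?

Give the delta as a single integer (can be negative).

Answer: -64

Derivation:
Cofactor C_00 = -16
Entry delta = 3 - -1 = 4
Det delta = entry_delta * cofactor = 4 * -16 = -64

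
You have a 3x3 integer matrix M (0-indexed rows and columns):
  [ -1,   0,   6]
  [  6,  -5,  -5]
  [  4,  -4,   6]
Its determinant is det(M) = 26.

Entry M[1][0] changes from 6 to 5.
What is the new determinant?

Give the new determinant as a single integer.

Answer: 50

Derivation:
det is linear in row 1: changing M[1][0] by delta changes det by delta * cofactor(1,0).
Cofactor C_10 = (-1)^(1+0) * minor(1,0) = -24
Entry delta = 5 - 6 = -1
Det delta = -1 * -24 = 24
New det = 26 + 24 = 50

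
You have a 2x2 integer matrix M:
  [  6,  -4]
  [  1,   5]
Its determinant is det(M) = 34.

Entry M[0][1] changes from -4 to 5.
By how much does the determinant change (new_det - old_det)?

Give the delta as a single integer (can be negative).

Answer: -9

Derivation:
Cofactor C_01 = -1
Entry delta = 5 - -4 = 9
Det delta = entry_delta * cofactor = 9 * -1 = -9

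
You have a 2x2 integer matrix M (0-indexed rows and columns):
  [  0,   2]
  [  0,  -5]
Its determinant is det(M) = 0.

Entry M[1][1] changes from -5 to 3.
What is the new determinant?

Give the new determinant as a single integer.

det is linear in row 1: changing M[1][1] by delta changes det by delta * cofactor(1,1).
Cofactor C_11 = (-1)^(1+1) * minor(1,1) = 0
Entry delta = 3 - -5 = 8
Det delta = 8 * 0 = 0
New det = 0 + 0 = 0

Answer: 0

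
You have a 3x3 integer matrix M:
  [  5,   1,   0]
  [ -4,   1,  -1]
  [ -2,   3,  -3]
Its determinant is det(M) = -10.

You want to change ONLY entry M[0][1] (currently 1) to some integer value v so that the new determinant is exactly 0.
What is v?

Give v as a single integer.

Answer: 0

Derivation:
det is linear in entry M[0][1]: det = old_det + (v - 1) * C_01
Cofactor C_01 = -10
Want det = 0: -10 + (v - 1) * -10 = 0
  (v - 1) = 10 / -10 = -1
  v = 1 + (-1) = 0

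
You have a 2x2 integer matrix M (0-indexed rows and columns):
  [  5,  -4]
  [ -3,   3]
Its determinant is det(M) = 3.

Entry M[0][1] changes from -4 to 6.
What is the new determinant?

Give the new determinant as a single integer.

Answer: 33

Derivation:
det is linear in row 0: changing M[0][1] by delta changes det by delta * cofactor(0,1).
Cofactor C_01 = (-1)^(0+1) * minor(0,1) = 3
Entry delta = 6 - -4 = 10
Det delta = 10 * 3 = 30
New det = 3 + 30 = 33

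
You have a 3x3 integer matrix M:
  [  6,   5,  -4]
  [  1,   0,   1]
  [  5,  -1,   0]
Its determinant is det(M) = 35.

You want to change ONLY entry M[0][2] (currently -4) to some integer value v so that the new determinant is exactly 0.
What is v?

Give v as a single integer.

Answer: 31

Derivation:
det is linear in entry M[0][2]: det = old_det + (v - -4) * C_02
Cofactor C_02 = -1
Want det = 0: 35 + (v - -4) * -1 = 0
  (v - -4) = -35 / -1 = 35
  v = -4 + (35) = 31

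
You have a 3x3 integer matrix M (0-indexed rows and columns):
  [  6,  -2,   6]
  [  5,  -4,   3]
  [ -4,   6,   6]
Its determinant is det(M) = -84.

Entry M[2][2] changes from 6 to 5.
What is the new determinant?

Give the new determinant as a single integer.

Answer: -70

Derivation:
det is linear in row 2: changing M[2][2] by delta changes det by delta * cofactor(2,2).
Cofactor C_22 = (-1)^(2+2) * minor(2,2) = -14
Entry delta = 5 - 6 = -1
Det delta = -1 * -14 = 14
New det = -84 + 14 = -70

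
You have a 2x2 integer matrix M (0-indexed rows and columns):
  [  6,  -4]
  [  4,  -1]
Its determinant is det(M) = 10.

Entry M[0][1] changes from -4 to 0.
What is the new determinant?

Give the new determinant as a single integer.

det is linear in row 0: changing M[0][1] by delta changes det by delta * cofactor(0,1).
Cofactor C_01 = (-1)^(0+1) * minor(0,1) = -4
Entry delta = 0 - -4 = 4
Det delta = 4 * -4 = -16
New det = 10 + -16 = -6

Answer: -6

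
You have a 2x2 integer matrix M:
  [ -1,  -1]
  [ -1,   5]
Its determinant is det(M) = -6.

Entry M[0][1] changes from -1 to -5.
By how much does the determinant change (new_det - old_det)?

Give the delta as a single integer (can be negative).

Answer: -4

Derivation:
Cofactor C_01 = 1
Entry delta = -5 - -1 = -4
Det delta = entry_delta * cofactor = -4 * 1 = -4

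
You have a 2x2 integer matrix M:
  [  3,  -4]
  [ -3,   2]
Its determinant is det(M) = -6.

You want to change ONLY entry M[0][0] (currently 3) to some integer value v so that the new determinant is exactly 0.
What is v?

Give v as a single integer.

Answer: 6

Derivation:
det is linear in entry M[0][0]: det = old_det + (v - 3) * C_00
Cofactor C_00 = 2
Want det = 0: -6 + (v - 3) * 2 = 0
  (v - 3) = 6 / 2 = 3
  v = 3 + (3) = 6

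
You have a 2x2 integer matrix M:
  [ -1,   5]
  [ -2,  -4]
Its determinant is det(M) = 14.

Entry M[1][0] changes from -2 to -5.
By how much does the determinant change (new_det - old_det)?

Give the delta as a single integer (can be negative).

Answer: 15

Derivation:
Cofactor C_10 = -5
Entry delta = -5 - -2 = -3
Det delta = entry_delta * cofactor = -3 * -5 = 15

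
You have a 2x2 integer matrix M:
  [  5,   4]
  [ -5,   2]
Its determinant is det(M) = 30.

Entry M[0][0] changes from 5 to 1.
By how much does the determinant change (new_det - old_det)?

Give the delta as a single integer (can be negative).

Cofactor C_00 = 2
Entry delta = 1 - 5 = -4
Det delta = entry_delta * cofactor = -4 * 2 = -8

Answer: -8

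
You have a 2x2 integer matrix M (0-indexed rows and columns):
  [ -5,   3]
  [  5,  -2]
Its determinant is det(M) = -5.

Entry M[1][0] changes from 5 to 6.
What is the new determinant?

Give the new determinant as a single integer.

Answer: -8

Derivation:
det is linear in row 1: changing M[1][0] by delta changes det by delta * cofactor(1,0).
Cofactor C_10 = (-1)^(1+0) * minor(1,0) = -3
Entry delta = 6 - 5 = 1
Det delta = 1 * -3 = -3
New det = -5 + -3 = -8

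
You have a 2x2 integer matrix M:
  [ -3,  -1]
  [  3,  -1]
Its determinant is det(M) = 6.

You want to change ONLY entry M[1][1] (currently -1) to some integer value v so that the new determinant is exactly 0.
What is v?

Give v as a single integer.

Answer: 1

Derivation:
det is linear in entry M[1][1]: det = old_det + (v - -1) * C_11
Cofactor C_11 = -3
Want det = 0: 6 + (v - -1) * -3 = 0
  (v - -1) = -6 / -3 = 2
  v = -1 + (2) = 1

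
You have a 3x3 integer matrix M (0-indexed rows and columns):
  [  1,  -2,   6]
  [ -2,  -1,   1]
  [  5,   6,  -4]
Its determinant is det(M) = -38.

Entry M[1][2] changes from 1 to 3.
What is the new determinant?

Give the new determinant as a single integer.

det is linear in row 1: changing M[1][2] by delta changes det by delta * cofactor(1,2).
Cofactor C_12 = (-1)^(1+2) * minor(1,2) = -16
Entry delta = 3 - 1 = 2
Det delta = 2 * -16 = -32
New det = -38 + -32 = -70

Answer: -70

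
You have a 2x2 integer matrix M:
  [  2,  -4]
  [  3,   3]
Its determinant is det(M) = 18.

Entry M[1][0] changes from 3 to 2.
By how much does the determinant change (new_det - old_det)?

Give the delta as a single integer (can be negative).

Cofactor C_10 = 4
Entry delta = 2 - 3 = -1
Det delta = entry_delta * cofactor = -1 * 4 = -4

Answer: -4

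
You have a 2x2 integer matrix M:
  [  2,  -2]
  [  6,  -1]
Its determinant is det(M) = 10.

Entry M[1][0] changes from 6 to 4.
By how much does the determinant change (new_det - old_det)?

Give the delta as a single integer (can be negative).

Cofactor C_10 = 2
Entry delta = 4 - 6 = -2
Det delta = entry_delta * cofactor = -2 * 2 = -4

Answer: -4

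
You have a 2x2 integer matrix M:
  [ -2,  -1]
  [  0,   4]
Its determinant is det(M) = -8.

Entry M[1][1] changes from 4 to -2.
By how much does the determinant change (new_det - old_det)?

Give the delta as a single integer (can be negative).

Cofactor C_11 = -2
Entry delta = -2 - 4 = -6
Det delta = entry_delta * cofactor = -6 * -2 = 12

Answer: 12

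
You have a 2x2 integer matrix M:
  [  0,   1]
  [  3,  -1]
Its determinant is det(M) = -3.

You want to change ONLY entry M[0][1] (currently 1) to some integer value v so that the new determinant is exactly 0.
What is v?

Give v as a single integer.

Answer: 0

Derivation:
det is linear in entry M[0][1]: det = old_det + (v - 1) * C_01
Cofactor C_01 = -3
Want det = 0: -3 + (v - 1) * -3 = 0
  (v - 1) = 3 / -3 = -1
  v = 1 + (-1) = 0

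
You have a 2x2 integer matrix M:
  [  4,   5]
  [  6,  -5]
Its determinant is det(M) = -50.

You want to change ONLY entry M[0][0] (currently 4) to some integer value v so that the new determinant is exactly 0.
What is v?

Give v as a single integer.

det is linear in entry M[0][0]: det = old_det + (v - 4) * C_00
Cofactor C_00 = -5
Want det = 0: -50 + (v - 4) * -5 = 0
  (v - 4) = 50 / -5 = -10
  v = 4 + (-10) = -6

Answer: -6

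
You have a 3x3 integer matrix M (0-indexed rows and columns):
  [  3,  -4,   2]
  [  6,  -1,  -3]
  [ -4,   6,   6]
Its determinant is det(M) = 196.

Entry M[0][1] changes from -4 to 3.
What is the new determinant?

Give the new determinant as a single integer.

det is linear in row 0: changing M[0][1] by delta changes det by delta * cofactor(0,1).
Cofactor C_01 = (-1)^(0+1) * minor(0,1) = -24
Entry delta = 3 - -4 = 7
Det delta = 7 * -24 = -168
New det = 196 + -168 = 28

Answer: 28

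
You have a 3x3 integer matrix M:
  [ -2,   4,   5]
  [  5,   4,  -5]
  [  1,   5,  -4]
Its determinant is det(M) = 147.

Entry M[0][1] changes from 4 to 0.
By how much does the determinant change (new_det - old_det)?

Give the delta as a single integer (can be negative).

Cofactor C_01 = 15
Entry delta = 0 - 4 = -4
Det delta = entry_delta * cofactor = -4 * 15 = -60

Answer: -60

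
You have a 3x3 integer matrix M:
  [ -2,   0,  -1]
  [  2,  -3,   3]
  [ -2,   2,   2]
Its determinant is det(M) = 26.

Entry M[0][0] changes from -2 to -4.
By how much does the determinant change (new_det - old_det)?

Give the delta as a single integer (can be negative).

Cofactor C_00 = -12
Entry delta = -4 - -2 = -2
Det delta = entry_delta * cofactor = -2 * -12 = 24

Answer: 24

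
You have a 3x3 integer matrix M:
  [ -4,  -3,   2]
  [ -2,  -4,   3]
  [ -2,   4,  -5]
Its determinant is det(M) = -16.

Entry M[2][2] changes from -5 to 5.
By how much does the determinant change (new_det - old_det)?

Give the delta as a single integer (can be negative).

Answer: 100

Derivation:
Cofactor C_22 = 10
Entry delta = 5 - -5 = 10
Det delta = entry_delta * cofactor = 10 * 10 = 100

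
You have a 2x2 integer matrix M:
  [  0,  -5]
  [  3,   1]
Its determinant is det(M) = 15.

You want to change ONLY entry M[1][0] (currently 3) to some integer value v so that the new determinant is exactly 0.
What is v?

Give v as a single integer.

det is linear in entry M[1][0]: det = old_det + (v - 3) * C_10
Cofactor C_10 = 5
Want det = 0: 15 + (v - 3) * 5 = 0
  (v - 3) = -15 / 5 = -3
  v = 3 + (-3) = 0

Answer: 0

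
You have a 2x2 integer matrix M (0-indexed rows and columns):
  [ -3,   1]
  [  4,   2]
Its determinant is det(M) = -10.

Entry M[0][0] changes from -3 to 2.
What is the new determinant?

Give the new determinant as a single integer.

Answer: 0

Derivation:
det is linear in row 0: changing M[0][0] by delta changes det by delta * cofactor(0,0).
Cofactor C_00 = (-1)^(0+0) * minor(0,0) = 2
Entry delta = 2 - -3 = 5
Det delta = 5 * 2 = 10
New det = -10 + 10 = 0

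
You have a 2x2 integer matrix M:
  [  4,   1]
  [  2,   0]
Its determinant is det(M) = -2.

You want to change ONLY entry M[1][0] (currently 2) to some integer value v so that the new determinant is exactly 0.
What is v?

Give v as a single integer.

det is linear in entry M[1][0]: det = old_det + (v - 2) * C_10
Cofactor C_10 = -1
Want det = 0: -2 + (v - 2) * -1 = 0
  (v - 2) = 2 / -1 = -2
  v = 2 + (-2) = 0

Answer: 0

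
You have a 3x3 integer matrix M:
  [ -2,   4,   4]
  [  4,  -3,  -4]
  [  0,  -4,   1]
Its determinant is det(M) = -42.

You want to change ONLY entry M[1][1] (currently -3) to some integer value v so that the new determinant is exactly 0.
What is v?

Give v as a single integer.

Answer: -24

Derivation:
det is linear in entry M[1][1]: det = old_det + (v - -3) * C_11
Cofactor C_11 = -2
Want det = 0: -42 + (v - -3) * -2 = 0
  (v - -3) = 42 / -2 = -21
  v = -3 + (-21) = -24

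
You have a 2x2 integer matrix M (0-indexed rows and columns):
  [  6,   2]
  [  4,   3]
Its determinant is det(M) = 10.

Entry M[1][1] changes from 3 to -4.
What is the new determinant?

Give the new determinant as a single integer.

Answer: -32

Derivation:
det is linear in row 1: changing M[1][1] by delta changes det by delta * cofactor(1,1).
Cofactor C_11 = (-1)^(1+1) * minor(1,1) = 6
Entry delta = -4 - 3 = -7
Det delta = -7 * 6 = -42
New det = 10 + -42 = -32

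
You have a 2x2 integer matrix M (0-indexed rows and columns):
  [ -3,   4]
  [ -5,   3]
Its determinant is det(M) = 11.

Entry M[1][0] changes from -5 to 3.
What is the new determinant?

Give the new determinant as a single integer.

det is linear in row 1: changing M[1][0] by delta changes det by delta * cofactor(1,0).
Cofactor C_10 = (-1)^(1+0) * minor(1,0) = -4
Entry delta = 3 - -5 = 8
Det delta = 8 * -4 = -32
New det = 11 + -32 = -21

Answer: -21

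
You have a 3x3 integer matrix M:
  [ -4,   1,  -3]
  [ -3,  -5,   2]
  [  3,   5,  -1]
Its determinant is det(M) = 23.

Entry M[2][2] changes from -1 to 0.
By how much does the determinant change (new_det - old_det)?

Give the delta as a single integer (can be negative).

Answer: 23

Derivation:
Cofactor C_22 = 23
Entry delta = 0 - -1 = 1
Det delta = entry_delta * cofactor = 1 * 23 = 23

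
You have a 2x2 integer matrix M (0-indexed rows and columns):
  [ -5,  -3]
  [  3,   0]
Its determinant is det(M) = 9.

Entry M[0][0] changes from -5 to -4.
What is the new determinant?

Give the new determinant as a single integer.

Answer: 9

Derivation:
det is linear in row 0: changing M[0][0] by delta changes det by delta * cofactor(0,0).
Cofactor C_00 = (-1)^(0+0) * minor(0,0) = 0
Entry delta = -4 - -5 = 1
Det delta = 1 * 0 = 0
New det = 9 + 0 = 9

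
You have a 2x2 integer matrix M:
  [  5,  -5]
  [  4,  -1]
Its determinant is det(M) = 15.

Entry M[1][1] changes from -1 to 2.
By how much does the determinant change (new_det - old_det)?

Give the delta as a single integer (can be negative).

Cofactor C_11 = 5
Entry delta = 2 - -1 = 3
Det delta = entry_delta * cofactor = 3 * 5 = 15

Answer: 15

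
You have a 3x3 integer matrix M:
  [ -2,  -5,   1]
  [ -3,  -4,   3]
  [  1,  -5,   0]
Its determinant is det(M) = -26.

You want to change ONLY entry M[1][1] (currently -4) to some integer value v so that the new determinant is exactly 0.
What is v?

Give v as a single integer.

det is linear in entry M[1][1]: det = old_det + (v - -4) * C_11
Cofactor C_11 = -1
Want det = 0: -26 + (v - -4) * -1 = 0
  (v - -4) = 26 / -1 = -26
  v = -4 + (-26) = -30

Answer: -30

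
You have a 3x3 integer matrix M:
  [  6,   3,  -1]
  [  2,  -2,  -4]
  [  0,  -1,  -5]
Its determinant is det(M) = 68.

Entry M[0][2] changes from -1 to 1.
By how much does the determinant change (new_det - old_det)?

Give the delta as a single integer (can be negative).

Cofactor C_02 = -2
Entry delta = 1 - -1 = 2
Det delta = entry_delta * cofactor = 2 * -2 = -4

Answer: -4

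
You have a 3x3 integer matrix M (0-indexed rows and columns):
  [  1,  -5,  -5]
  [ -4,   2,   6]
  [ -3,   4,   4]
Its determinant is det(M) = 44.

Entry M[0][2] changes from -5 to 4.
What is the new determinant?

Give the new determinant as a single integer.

Answer: -46

Derivation:
det is linear in row 0: changing M[0][2] by delta changes det by delta * cofactor(0,2).
Cofactor C_02 = (-1)^(0+2) * minor(0,2) = -10
Entry delta = 4 - -5 = 9
Det delta = 9 * -10 = -90
New det = 44 + -90 = -46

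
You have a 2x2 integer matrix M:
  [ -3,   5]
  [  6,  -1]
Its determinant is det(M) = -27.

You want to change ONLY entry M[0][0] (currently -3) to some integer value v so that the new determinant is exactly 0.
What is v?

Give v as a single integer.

Answer: -30

Derivation:
det is linear in entry M[0][0]: det = old_det + (v - -3) * C_00
Cofactor C_00 = -1
Want det = 0: -27 + (v - -3) * -1 = 0
  (v - -3) = 27 / -1 = -27
  v = -3 + (-27) = -30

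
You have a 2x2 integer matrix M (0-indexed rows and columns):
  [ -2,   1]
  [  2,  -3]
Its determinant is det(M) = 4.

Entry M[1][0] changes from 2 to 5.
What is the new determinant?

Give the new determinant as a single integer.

Answer: 1

Derivation:
det is linear in row 1: changing M[1][0] by delta changes det by delta * cofactor(1,0).
Cofactor C_10 = (-1)^(1+0) * minor(1,0) = -1
Entry delta = 5 - 2 = 3
Det delta = 3 * -1 = -3
New det = 4 + -3 = 1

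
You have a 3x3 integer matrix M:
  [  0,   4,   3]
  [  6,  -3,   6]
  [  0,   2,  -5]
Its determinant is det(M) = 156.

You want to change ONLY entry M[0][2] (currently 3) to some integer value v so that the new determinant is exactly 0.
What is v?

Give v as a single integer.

det is linear in entry M[0][2]: det = old_det + (v - 3) * C_02
Cofactor C_02 = 12
Want det = 0: 156 + (v - 3) * 12 = 0
  (v - 3) = -156 / 12 = -13
  v = 3 + (-13) = -10

Answer: -10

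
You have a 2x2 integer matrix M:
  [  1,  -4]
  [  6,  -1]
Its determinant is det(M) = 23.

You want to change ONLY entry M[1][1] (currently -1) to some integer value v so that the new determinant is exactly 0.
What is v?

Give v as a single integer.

Answer: -24

Derivation:
det is linear in entry M[1][1]: det = old_det + (v - -1) * C_11
Cofactor C_11 = 1
Want det = 0: 23 + (v - -1) * 1 = 0
  (v - -1) = -23 / 1 = -23
  v = -1 + (-23) = -24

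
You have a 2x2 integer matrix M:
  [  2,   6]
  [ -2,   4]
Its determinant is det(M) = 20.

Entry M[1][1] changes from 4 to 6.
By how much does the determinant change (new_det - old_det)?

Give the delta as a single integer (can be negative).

Cofactor C_11 = 2
Entry delta = 6 - 4 = 2
Det delta = entry_delta * cofactor = 2 * 2 = 4

Answer: 4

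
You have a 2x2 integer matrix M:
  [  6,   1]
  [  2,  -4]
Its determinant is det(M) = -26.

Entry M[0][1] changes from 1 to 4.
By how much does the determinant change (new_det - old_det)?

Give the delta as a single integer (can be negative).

Cofactor C_01 = -2
Entry delta = 4 - 1 = 3
Det delta = entry_delta * cofactor = 3 * -2 = -6

Answer: -6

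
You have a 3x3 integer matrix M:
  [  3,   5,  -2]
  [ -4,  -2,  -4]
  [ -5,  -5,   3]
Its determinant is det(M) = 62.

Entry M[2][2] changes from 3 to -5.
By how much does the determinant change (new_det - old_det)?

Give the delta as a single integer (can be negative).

Answer: -112

Derivation:
Cofactor C_22 = 14
Entry delta = -5 - 3 = -8
Det delta = entry_delta * cofactor = -8 * 14 = -112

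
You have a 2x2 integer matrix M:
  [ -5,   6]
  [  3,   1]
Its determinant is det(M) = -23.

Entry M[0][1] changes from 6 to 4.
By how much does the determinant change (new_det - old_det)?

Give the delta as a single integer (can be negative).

Answer: 6

Derivation:
Cofactor C_01 = -3
Entry delta = 4 - 6 = -2
Det delta = entry_delta * cofactor = -2 * -3 = 6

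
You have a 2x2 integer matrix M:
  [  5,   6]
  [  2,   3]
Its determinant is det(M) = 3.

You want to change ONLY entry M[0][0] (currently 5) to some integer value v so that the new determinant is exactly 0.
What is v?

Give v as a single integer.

Answer: 4

Derivation:
det is linear in entry M[0][0]: det = old_det + (v - 5) * C_00
Cofactor C_00 = 3
Want det = 0: 3 + (v - 5) * 3 = 0
  (v - 5) = -3 / 3 = -1
  v = 5 + (-1) = 4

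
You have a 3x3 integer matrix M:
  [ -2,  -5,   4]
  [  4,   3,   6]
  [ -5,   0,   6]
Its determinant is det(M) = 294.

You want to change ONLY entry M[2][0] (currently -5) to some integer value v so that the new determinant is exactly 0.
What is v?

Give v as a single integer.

Answer: 2

Derivation:
det is linear in entry M[2][0]: det = old_det + (v - -5) * C_20
Cofactor C_20 = -42
Want det = 0: 294 + (v - -5) * -42 = 0
  (v - -5) = -294 / -42 = 7
  v = -5 + (7) = 2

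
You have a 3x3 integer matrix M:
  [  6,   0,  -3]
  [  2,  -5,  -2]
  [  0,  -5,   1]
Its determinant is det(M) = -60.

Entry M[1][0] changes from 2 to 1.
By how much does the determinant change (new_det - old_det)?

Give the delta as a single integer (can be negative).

Answer: -15

Derivation:
Cofactor C_10 = 15
Entry delta = 1 - 2 = -1
Det delta = entry_delta * cofactor = -1 * 15 = -15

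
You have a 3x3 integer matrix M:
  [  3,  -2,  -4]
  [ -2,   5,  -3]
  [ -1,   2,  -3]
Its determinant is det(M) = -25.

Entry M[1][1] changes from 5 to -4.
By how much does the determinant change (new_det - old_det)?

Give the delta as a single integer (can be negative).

Answer: 117

Derivation:
Cofactor C_11 = -13
Entry delta = -4 - 5 = -9
Det delta = entry_delta * cofactor = -9 * -13 = 117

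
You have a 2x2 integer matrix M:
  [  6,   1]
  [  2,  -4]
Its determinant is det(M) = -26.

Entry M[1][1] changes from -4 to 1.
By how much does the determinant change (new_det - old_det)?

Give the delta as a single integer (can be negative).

Cofactor C_11 = 6
Entry delta = 1 - -4 = 5
Det delta = entry_delta * cofactor = 5 * 6 = 30

Answer: 30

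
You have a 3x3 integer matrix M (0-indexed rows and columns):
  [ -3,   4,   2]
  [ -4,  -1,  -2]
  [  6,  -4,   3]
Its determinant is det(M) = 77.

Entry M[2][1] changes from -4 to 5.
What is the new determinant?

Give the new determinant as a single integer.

Answer: -49

Derivation:
det is linear in row 2: changing M[2][1] by delta changes det by delta * cofactor(2,1).
Cofactor C_21 = (-1)^(2+1) * minor(2,1) = -14
Entry delta = 5 - -4 = 9
Det delta = 9 * -14 = -126
New det = 77 + -126 = -49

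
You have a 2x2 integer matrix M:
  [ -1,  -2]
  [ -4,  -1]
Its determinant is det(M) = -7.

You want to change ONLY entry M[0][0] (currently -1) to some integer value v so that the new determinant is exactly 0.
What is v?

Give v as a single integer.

Answer: -8

Derivation:
det is linear in entry M[0][0]: det = old_det + (v - -1) * C_00
Cofactor C_00 = -1
Want det = 0: -7 + (v - -1) * -1 = 0
  (v - -1) = 7 / -1 = -7
  v = -1 + (-7) = -8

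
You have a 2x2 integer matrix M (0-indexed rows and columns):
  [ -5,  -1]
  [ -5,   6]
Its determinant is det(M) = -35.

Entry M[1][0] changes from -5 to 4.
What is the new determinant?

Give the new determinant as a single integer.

Answer: -26

Derivation:
det is linear in row 1: changing M[1][0] by delta changes det by delta * cofactor(1,0).
Cofactor C_10 = (-1)^(1+0) * minor(1,0) = 1
Entry delta = 4 - -5 = 9
Det delta = 9 * 1 = 9
New det = -35 + 9 = -26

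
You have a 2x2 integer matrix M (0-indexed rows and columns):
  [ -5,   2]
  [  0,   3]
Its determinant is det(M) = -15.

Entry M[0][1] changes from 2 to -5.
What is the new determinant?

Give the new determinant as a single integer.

Answer: -15

Derivation:
det is linear in row 0: changing M[0][1] by delta changes det by delta * cofactor(0,1).
Cofactor C_01 = (-1)^(0+1) * minor(0,1) = 0
Entry delta = -5 - 2 = -7
Det delta = -7 * 0 = 0
New det = -15 + 0 = -15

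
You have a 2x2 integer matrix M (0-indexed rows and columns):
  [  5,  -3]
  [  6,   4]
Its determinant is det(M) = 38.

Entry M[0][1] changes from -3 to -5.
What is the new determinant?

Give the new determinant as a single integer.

det is linear in row 0: changing M[0][1] by delta changes det by delta * cofactor(0,1).
Cofactor C_01 = (-1)^(0+1) * minor(0,1) = -6
Entry delta = -5 - -3 = -2
Det delta = -2 * -6 = 12
New det = 38 + 12 = 50

Answer: 50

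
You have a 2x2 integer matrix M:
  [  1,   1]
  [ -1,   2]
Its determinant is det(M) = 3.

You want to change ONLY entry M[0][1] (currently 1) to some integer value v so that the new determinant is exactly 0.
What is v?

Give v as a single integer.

det is linear in entry M[0][1]: det = old_det + (v - 1) * C_01
Cofactor C_01 = 1
Want det = 0: 3 + (v - 1) * 1 = 0
  (v - 1) = -3 / 1 = -3
  v = 1 + (-3) = -2

Answer: -2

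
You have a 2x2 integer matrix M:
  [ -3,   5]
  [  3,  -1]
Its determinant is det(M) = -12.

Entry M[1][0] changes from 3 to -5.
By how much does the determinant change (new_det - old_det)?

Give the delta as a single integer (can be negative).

Cofactor C_10 = -5
Entry delta = -5 - 3 = -8
Det delta = entry_delta * cofactor = -8 * -5 = 40

Answer: 40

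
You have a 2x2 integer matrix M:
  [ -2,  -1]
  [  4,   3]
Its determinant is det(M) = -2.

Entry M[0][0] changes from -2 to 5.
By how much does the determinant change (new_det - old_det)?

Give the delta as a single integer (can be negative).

Cofactor C_00 = 3
Entry delta = 5 - -2 = 7
Det delta = entry_delta * cofactor = 7 * 3 = 21

Answer: 21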